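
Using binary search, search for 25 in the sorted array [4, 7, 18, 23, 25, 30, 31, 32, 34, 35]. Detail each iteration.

Binary search for 25 in [4, 7, 18, 23, 25, 30, 31, 32, 34, 35]:

lo=0, hi=9, mid=4, arr[mid]=25 -> Found target at index 4!

Binary search finds 25 at index 4 after 1 comparisons. The search repeatedly halves the search space by comparing with the middle element.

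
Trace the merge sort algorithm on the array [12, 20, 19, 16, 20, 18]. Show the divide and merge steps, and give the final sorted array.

Merge sort trace:

Split: [12, 20, 19, 16, 20, 18] -> [12, 20, 19] and [16, 20, 18]
  Split: [12, 20, 19] -> [12] and [20, 19]
    Split: [20, 19] -> [20] and [19]
    Merge: [20] + [19] -> [19, 20]
  Merge: [12] + [19, 20] -> [12, 19, 20]
  Split: [16, 20, 18] -> [16] and [20, 18]
    Split: [20, 18] -> [20] and [18]
    Merge: [20] + [18] -> [18, 20]
  Merge: [16] + [18, 20] -> [16, 18, 20]
Merge: [12, 19, 20] + [16, 18, 20] -> [12, 16, 18, 19, 20, 20]

Final sorted array: [12, 16, 18, 19, 20, 20]

The merge sort proceeds by recursively splitting the array and merging sorted halves.
After all merges, the sorted array is [12, 16, 18, 19, 20, 20].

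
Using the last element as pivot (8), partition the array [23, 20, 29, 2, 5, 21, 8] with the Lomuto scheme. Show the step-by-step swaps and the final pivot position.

Lomuto partition with pivot = 8:

Initial array: [23, 20, 29, 2, 5, 21, 8]

arr[0]=23 > 8: no swap
arr[1]=20 > 8: no swap
arr[2]=29 > 8: no swap
arr[3]=2 <= 8: swap with position 0, array becomes [2, 20, 29, 23, 5, 21, 8]
arr[4]=5 <= 8: swap with position 1, array becomes [2, 5, 29, 23, 20, 21, 8]
arr[5]=21 > 8: no swap

Place pivot at position 2: [2, 5, 8, 23, 20, 21, 29]
Pivot position: 2

After partitioning with pivot 8, the array becomes [2, 5, 8, 23, 20, 21, 29]. The pivot is placed at index 2. All elements to the left of the pivot are <= 8, and all elements to the right are > 8.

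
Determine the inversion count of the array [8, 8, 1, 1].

Finding inversions in [8, 8, 1, 1]:

(0, 2): arr[0]=8 > arr[2]=1
(0, 3): arr[0]=8 > arr[3]=1
(1, 2): arr[1]=8 > arr[2]=1
(1, 3): arr[1]=8 > arr[3]=1

Total inversions: 4

The array has 4 inversion(s): (0,2), (0,3), (1,2), (1,3). Each pair (i,j) satisfies i < j and arr[i] > arr[j].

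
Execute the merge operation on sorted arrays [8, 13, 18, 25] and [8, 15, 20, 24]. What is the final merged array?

Merging process:

Compare 8 vs 8: take 8 from left. Merged: [8]
Compare 13 vs 8: take 8 from right. Merged: [8, 8]
Compare 13 vs 15: take 13 from left. Merged: [8, 8, 13]
Compare 18 vs 15: take 15 from right. Merged: [8, 8, 13, 15]
Compare 18 vs 20: take 18 from left. Merged: [8, 8, 13, 15, 18]
Compare 25 vs 20: take 20 from right. Merged: [8, 8, 13, 15, 18, 20]
Compare 25 vs 24: take 24 from right. Merged: [8, 8, 13, 15, 18, 20, 24]
Append remaining from left: [25]. Merged: [8, 8, 13, 15, 18, 20, 24, 25]

Final merged array: [8, 8, 13, 15, 18, 20, 24, 25]
Total comparisons: 7

The merged array is [8, 8, 13, 15, 18, 20, 24, 25], requiring 7 comparisons. The merge step runs in O(n) time where n is the total number of elements.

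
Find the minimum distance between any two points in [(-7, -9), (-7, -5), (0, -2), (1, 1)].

Computing all pairwise distances among 4 points:

d((-7, -9), (-7, -5)) = 4.0
d((-7, -9), (0, -2)) = 9.8995
d((-7, -9), (1, 1)) = 12.8062
d((-7, -5), (0, -2)) = 7.6158
d((-7, -5), (1, 1)) = 10.0
d((0, -2), (1, 1)) = 3.1623 <-- minimum

Closest pair: (0, -2) and (1, 1) with distance 3.1623

The closest pair is (0, -2) and (1, 1) with Euclidean distance 3.1623. For 4 points, brute-force pairwise comparison is shown above. For large n, the divide-and-conquer algorithm (sort by x, recurse on halves, check the dividing strip) achieves O(n log n).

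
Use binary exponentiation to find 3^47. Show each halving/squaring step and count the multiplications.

Computing 3^47 by squaring (build up from 3^1; each line after the first costs one multiplication):

3^1 = 3
3^2 = (3^1)^2 = 3^2 = 9
3^4 = (3^2)^2 = 9^2 = 81
3^5 = 3 * 3^4 = 3 * 81 = 243
3^10 = (3^5)^2 = 243^2 = 59049
3^11 = 3 * 3^10 = 3 * 59049 = 177147
3^22 = (3^11)^2 = 177147^2 = 31381059609
3^23 = 3 * 3^22 = 3 * 31381059609 = 94143178827
3^46 = (3^23)^2 = 94143178827^2 = 8862938119652501095929
3^47 = 3 * 3^46 = 3 * 8862938119652501095929 = 26588814358957503287787

Result: 26588814358957503287787
Multiplications needed: 9 (9 lines after 3^1)

3^47 = 26588814358957503287787. Using exponentiation by squaring, this requires 9 multiplications. The key idea: if the exponent is even, square the half-power; if odd, multiply by the base once.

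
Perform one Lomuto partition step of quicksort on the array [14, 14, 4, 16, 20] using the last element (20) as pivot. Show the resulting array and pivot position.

Lomuto partition with pivot = 20:

Initial array: [14, 14, 4, 16, 20]

arr[0]=14 <= 20: swap with position 0, array becomes [14, 14, 4, 16, 20]
arr[1]=14 <= 20: swap with position 1, array becomes [14, 14, 4, 16, 20]
arr[2]=4 <= 20: swap with position 2, array becomes [14, 14, 4, 16, 20]
arr[3]=16 <= 20: swap with position 3, array becomes [14, 14, 4, 16, 20]

Place pivot at position 4: [14, 14, 4, 16, 20]
Pivot position: 4

After partitioning with pivot 20, the array becomes [14, 14, 4, 16, 20]. The pivot is placed at index 4. All elements to the left of the pivot are <= 20, and all elements to the right are > 20.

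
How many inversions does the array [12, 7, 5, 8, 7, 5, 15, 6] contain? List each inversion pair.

Finding inversions in [12, 7, 5, 8, 7, 5, 15, 6]:

(0, 1): arr[0]=12 > arr[1]=7
(0, 2): arr[0]=12 > arr[2]=5
(0, 3): arr[0]=12 > arr[3]=8
(0, 4): arr[0]=12 > arr[4]=7
(0, 5): arr[0]=12 > arr[5]=5
(0, 7): arr[0]=12 > arr[7]=6
(1, 2): arr[1]=7 > arr[2]=5
(1, 5): arr[1]=7 > arr[5]=5
(1, 7): arr[1]=7 > arr[7]=6
(3, 4): arr[3]=8 > arr[4]=7
(3, 5): arr[3]=8 > arr[5]=5
(3, 7): arr[3]=8 > arr[7]=6
(4, 5): arr[4]=7 > arr[5]=5
(4, 7): arr[4]=7 > arr[7]=6
(6, 7): arr[6]=15 > arr[7]=6

Total inversions: 15

The array has 15 inversion(s): (0,1), (0,2), (0,3), (0,4), (0,5), (0,7), (1,2), (1,5), (1,7), (3,4), (3,5), (3,7), (4,5), (4,7), (6,7). Each pair (i,j) satisfies i < j and arr[i] > arr[j].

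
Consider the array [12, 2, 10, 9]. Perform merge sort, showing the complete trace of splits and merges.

Merge sort trace:

Split: [12, 2, 10, 9] -> [12, 2] and [10, 9]
  Split: [12, 2] -> [12] and [2]
  Merge: [12] + [2] -> [2, 12]
  Split: [10, 9] -> [10] and [9]
  Merge: [10] + [9] -> [9, 10]
Merge: [2, 12] + [9, 10] -> [2, 9, 10, 12]

Final sorted array: [2, 9, 10, 12]

The merge sort proceeds by recursively splitting the array and merging sorted halves.
After all merges, the sorted array is [2, 9, 10, 12].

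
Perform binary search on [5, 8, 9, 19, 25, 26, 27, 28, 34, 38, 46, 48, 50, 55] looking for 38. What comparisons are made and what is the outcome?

Binary search for 38 in [5, 8, 9, 19, 25, 26, 27, 28, 34, 38, 46, 48, 50, 55]:

lo=0, hi=13, mid=6, arr[mid]=27 -> 27 < 38, search right half
lo=7, hi=13, mid=10, arr[mid]=46 -> 46 > 38, search left half
lo=7, hi=9, mid=8, arr[mid]=34 -> 34 < 38, search right half
lo=9, hi=9, mid=9, arr[mid]=38 -> Found target at index 9!

Binary search finds 38 at index 9 after 4 comparisons. The search repeatedly halves the search space by comparing with the middle element.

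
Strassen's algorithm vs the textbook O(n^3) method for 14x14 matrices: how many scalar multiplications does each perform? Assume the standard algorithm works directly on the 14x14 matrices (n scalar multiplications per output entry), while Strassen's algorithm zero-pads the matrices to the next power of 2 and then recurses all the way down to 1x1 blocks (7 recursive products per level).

Matrix multiplication for 14x14 matrices:

Strassen's algorithm requires power-of-2 dimensions. Pad 14x14 to 16x16 (next power of 2).

Standard algorithm: 14^3 = 2744 multiplications
Strassen's algorithm: 7^(log2(16)) = 7^4 = 2401 multiplications
Savings: 2744 - 2401 = 343 multiplications

Standard: 2744 multiplications (14^3). Strassen: 2401 multiplications (7^4, after padding to 16x16). Strassen reduces 8 recursive multiplications to 7 at each level.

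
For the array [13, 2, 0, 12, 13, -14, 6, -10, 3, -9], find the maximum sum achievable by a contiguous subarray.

Using Kadane's algorithm on [13, 2, 0, 12, 13, -14, 6, -10, 3, -9]:

Scanning through the array:
Position 1 (value 2): max_ending_here = 15, max_so_far = 15
Position 2 (value 0): max_ending_here = 15, max_so_far = 15
Position 3 (value 12): max_ending_here = 27, max_so_far = 27
Position 4 (value 13): max_ending_here = 40, max_so_far = 40
Position 5 (value -14): max_ending_here = 26, max_so_far = 40
Position 6 (value 6): max_ending_here = 32, max_so_far = 40
Position 7 (value -10): max_ending_here = 22, max_so_far = 40
Position 8 (value 3): max_ending_here = 25, max_so_far = 40
Position 9 (value -9): max_ending_here = 16, max_so_far = 40

Maximum subarray: [13, 2, 0, 12, 13]
Maximum sum: 40

The maximum subarray is [13, 2, 0, 12, 13] with sum 40. This subarray runs from index 0 to index 4.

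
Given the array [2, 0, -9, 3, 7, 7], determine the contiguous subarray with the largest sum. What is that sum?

Using Kadane's algorithm on [2, 0, -9, 3, 7, 7]:

Scanning through the array:
Position 1 (value 0): max_ending_here = 2, max_so_far = 2
Position 2 (value -9): max_ending_here = -7, max_so_far = 2
Position 3 (value 3): max_ending_here = 3, max_so_far = 3
Position 4 (value 7): max_ending_here = 10, max_so_far = 10
Position 5 (value 7): max_ending_here = 17, max_so_far = 17

Maximum subarray: [3, 7, 7]
Maximum sum: 17

The maximum subarray is [3, 7, 7] with sum 17. This subarray runs from index 3 to index 5.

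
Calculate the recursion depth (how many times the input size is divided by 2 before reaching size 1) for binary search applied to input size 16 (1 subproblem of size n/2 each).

For divide and conquer with division factor 2:

Problem sizes at each level:
Level 0: 16
Level 1: 8
Level 2: 4
Level 3: 2
Level 4: 1

The root is level 0 and the size-1 base case is level 4 (the tree spans levels 0 through 4, i.e. 5 levels counting the root), so the depth is the number of divisions: log_2(16) = 4

The recursion tree depth is log_2(16) = 4. At each level, the problem size is divided by 2, so it takes 4 divisions to reduce to a base case of size 1. The algorithm makes 1 recursive call at each level.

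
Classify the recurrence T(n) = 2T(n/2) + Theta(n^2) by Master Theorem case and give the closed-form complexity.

Master Theorem for T(n) = 2T(n/2) + O(n^2):

a = 2, b = 2, c = 2
log_b(a) = log_2(2) = 1.0000

Case 3: c = 2 > log_2(2) = 1.0000
T(n) = O(n^2) = O(n^2)

For T(n) = 2T(n/2) + O(n^2): log_2(2) = 1.0000. This is Case 3 of the Master Theorem (c > log_b(a), work dominated by root), giving O(n^2).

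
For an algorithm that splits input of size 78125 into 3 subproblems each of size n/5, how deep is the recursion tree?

For divide and conquer with division factor 5:

Problem sizes at each level:
Level 0: 78125
Level 1: 15625
Level 2: 3125
Level 3: 625
Level 4: 125
Level 5: 25
Level 6: 5
Level 7: 1

The root is level 0 and the size-1 base case is level 7 (the tree spans levels 0 through 7, i.e. 8 levels counting the root), so the depth is the number of divisions: log_5(78125) = 7

The recursion tree depth is log_5(78125) = 7. At each level, the problem size is divided by 5, so it takes 7 divisions to reduce to a base case of size 1. The algorithm makes 3 recursive calls at each level.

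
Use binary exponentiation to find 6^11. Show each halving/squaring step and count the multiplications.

Computing 6^11 by squaring (build up from 6^1; each line after the first costs one multiplication):

6^1 = 6
6^2 = (6^1)^2 = 6^2 = 36
6^4 = (6^2)^2 = 36^2 = 1296
6^5 = 6 * 6^4 = 6 * 1296 = 7776
6^10 = (6^5)^2 = 7776^2 = 60466176
6^11 = 6 * 6^10 = 6 * 60466176 = 362797056

Result: 362797056
Multiplications needed: 5 (5 lines after 6^1)

6^11 = 362797056. Using exponentiation by squaring, this requires 5 multiplications. The key idea: if the exponent is even, square the half-power; if odd, multiply by the base once.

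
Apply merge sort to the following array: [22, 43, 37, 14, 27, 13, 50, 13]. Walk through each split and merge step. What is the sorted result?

Merge sort trace:

Split: [22, 43, 37, 14, 27, 13, 50, 13] -> [22, 43, 37, 14] and [27, 13, 50, 13]
  Split: [22, 43, 37, 14] -> [22, 43] and [37, 14]
    Split: [22, 43] -> [22] and [43]
    Merge: [22] + [43] -> [22, 43]
    Split: [37, 14] -> [37] and [14]
    Merge: [37] + [14] -> [14, 37]
  Merge: [22, 43] + [14, 37] -> [14, 22, 37, 43]
  Split: [27, 13, 50, 13] -> [27, 13] and [50, 13]
    Split: [27, 13] -> [27] and [13]
    Merge: [27] + [13] -> [13, 27]
    Split: [50, 13] -> [50] and [13]
    Merge: [50] + [13] -> [13, 50]
  Merge: [13, 27] + [13, 50] -> [13, 13, 27, 50]
Merge: [14, 22, 37, 43] + [13, 13, 27, 50] -> [13, 13, 14, 22, 27, 37, 43, 50]

Final sorted array: [13, 13, 14, 22, 27, 37, 43, 50]

The merge sort proceeds by recursively splitting the array and merging sorted halves.
After all merges, the sorted array is [13, 13, 14, 22, 27, 37, 43, 50].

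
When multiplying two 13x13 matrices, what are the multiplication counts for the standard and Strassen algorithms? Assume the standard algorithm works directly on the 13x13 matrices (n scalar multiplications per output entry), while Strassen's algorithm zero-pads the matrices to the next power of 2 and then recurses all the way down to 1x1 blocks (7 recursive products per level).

Matrix multiplication for 13x13 matrices:

Strassen's algorithm requires power-of-2 dimensions. Pad 13x13 to 16x16 (next power of 2).

Standard algorithm: 13^3 = 2197 multiplications
Strassen's algorithm: 7^(log2(16)) = 7^4 = 2401 multiplications
Difference: 2197 - 2401 = -204 (Strassen uses MORE here due to padding overhead — for small or just-over-power-of-2 n, padding can outweigh the per-level savings)

Standard: 2197 multiplications (13^3). Strassen: 2401 multiplications (7^4, after padding to 16x16). Strassen reduces 8 recursive multiplications to 7 at each level.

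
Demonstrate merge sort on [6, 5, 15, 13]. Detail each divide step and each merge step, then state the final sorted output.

Merge sort trace:

Split: [6, 5, 15, 13] -> [6, 5] and [15, 13]
  Split: [6, 5] -> [6] and [5]
  Merge: [6] + [5] -> [5, 6]
  Split: [15, 13] -> [15] and [13]
  Merge: [15] + [13] -> [13, 15]
Merge: [5, 6] + [13, 15] -> [5, 6, 13, 15]

Final sorted array: [5, 6, 13, 15]

The merge sort proceeds by recursively splitting the array and merging sorted halves.
After all merges, the sorted array is [5, 6, 13, 15].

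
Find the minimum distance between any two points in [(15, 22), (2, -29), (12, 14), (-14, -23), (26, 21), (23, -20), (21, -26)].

Computing all pairwise distances among 7 points:

d((15, 22), (2, -29)) = 52.6308
d((15, 22), (12, 14)) = 8.544
d((15, 22), (-14, -23)) = 53.535
d((15, 22), (26, 21)) = 11.0454
d((15, 22), (23, -20)) = 42.7551
d((15, 22), (21, -26)) = 48.3735
d((2, -29), (12, 14)) = 44.1475
d((2, -29), (-14, -23)) = 17.088
d((2, -29), (26, 21)) = 55.4617
d((2, -29), (23, -20)) = 22.8473
d((2, -29), (21, -26)) = 19.2354
d((12, 14), (-14, -23)) = 45.2217
d((12, 14), (26, 21)) = 15.6525
d((12, 14), (23, -20)) = 35.7351
d((12, 14), (21, -26)) = 41.0
d((-14, -23), (26, 21)) = 59.4643
d((-14, -23), (23, -20)) = 37.1214
d((-14, -23), (21, -26)) = 35.1283
d((26, 21), (23, -20)) = 41.1096
d((26, 21), (21, -26)) = 47.2652
d((23, -20), (21, -26)) = 6.3246 <-- minimum

Closest pair: (23, -20) and (21, -26) with distance 6.3246

The closest pair is (23, -20) and (21, -26) with Euclidean distance 6.3246. For 7 points, brute-force pairwise comparison is shown above. For large n, the divide-and-conquer algorithm (sort by x, recurse on halves, check the dividing strip) achieves O(n log n).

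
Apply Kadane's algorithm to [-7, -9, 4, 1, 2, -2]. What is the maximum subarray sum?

Using Kadane's algorithm on [-7, -9, 4, 1, 2, -2]:

Scanning through the array:
Position 1 (value -9): max_ending_here = -9, max_so_far = -7
Position 2 (value 4): max_ending_here = 4, max_so_far = 4
Position 3 (value 1): max_ending_here = 5, max_so_far = 5
Position 4 (value 2): max_ending_here = 7, max_so_far = 7
Position 5 (value -2): max_ending_here = 5, max_so_far = 7

Maximum subarray: [4, 1, 2]
Maximum sum: 7

The maximum subarray is [4, 1, 2] with sum 7. This subarray runs from index 2 to index 4.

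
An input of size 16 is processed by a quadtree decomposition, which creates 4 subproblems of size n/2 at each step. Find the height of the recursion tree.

For divide and conquer with division factor 2:

Problem sizes at each level:
Level 0: 16
Level 1: 8
Level 2: 4
Level 3: 2
Level 4: 1

The root is level 0 and the size-1 base case is level 4 (the tree spans levels 0 through 4, i.e. 5 levels counting the root), so the depth is the number of divisions: log_2(16) = 4

The recursion tree depth is log_2(16) = 4. At each level, the problem size is divided by 2, so it takes 4 divisions to reduce to a base case of size 1. The algorithm makes 4 recursive calls at each level.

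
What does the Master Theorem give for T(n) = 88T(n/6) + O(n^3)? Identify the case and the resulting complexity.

Master Theorem for T(n) = 88T(n/6) + O(n^3):

a = 88, b = 6, c = 3
log_b(a) = log_6(88) = 2.4988

Case 3: c = 3 > log_6(88) = 2.4988
T(n) = O(n^3) = O(n^3)

For T(n) = 88T(n/6) + O(n^3): log_6(88) = 2.4988. This is Case 3 of the Master Theorem (c > log_b(a), work dominated by root), giving O(n^3).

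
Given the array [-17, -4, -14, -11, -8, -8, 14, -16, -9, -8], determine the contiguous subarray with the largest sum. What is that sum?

Using Kadane's algorithm on [-17, -4, -14, -11, -8, -8, 14, -16, -9, -8]:

Scanning through the array:
Position 1 (value -4): max_ending_here = -4, max_so_far = -4
Position 2 (value -14): max_ending_here = -14, max_so_far = -4
Position 3 (value -11): max_ending_here = -11, max_so_far = -4
Position 4 (value -8): max_ending_here = -8, max_so_far = -4
Position 5 (value -8): max_ending_here = -8, max_so_far = -4
Position 6 (value 14): max_ending_here = 14, max_so_far = 14
Position 7 (value -16): max_ending_here = -2, max_so_far = 14
Position 8 (value -9): max_ending_here = -9, max_so_far = 14
Position 9 (value -8): max_ending_here = -8, max_so_far = 14

Maximum subarray: [14]
Maximum sum: 14

The maximum subarray is [14] with sum 14. This subarray runs from index 6 to index 6.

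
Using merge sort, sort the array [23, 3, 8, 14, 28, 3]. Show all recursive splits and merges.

Merge sort trace:

Split: [23, 3, 8, 14, 28, 3] -> [23, 3, 8] and [14, 28, 3]
  Split: [23, 3, 8] -> [23] and [3, 8]
    Split: [3, 8] -> [3] and [8]
    Merge: [3] + [8] -> [3, 8]
  Merge: [23] + [3, 8] -> [3, 8, 23]
  Split: [14, 28, 3] -> [14] and [28, 3]
    Split: [28, 3] -> [28] and [3]
    Merge: [28] + [3] -> [3, 28]
  Merge: [14] + [3, 28] -> [3, 14, 28]
Merge: [3, 8, 23] + [3, 14, 28] -> [3, 3, 8, 14, 23, 28]

Final sorted array: [3, 3, 8, 14, 23, 28]

The merge sort proceeds by recursively splitting the array and merging sorted halves.
After all merges, the sorted array is [3, 3, 8, 14, 23, 28].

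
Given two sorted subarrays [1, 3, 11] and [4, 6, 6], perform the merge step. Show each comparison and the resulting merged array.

Merging process:

Compare 1 vs 4: take 1 from left. Merged: [1]
Compare 3 vs 4: take 3 from left. Merged: [1, 3]
Compare 11 vs 4: take 4 from right. Merged: [1, 3, 4]
Compare 11 vs 6: take 6 from right. Merged: [1, 3, 4, 6]
Compare 11 vs 6: take 6 from right. Merged: [1, 3, 4, 6, 6]
Append remaining from left: [11]. Merged: [1, 3, 4, 6, 6, 11]

Final merged array: [1, 3, 4, 6, 6, 11]
Total comparisons: 5

The merged array is [1, 3, 4, 6, 6, 11], requiring 5 comparisons. The merge step runs in O(n) time where n is the total number of elements.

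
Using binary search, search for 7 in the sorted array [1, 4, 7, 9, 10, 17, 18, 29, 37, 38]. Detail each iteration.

Binary search for 7 in [1, 4, 7, 9, 10, 17, 18, 29, 37, 38]:

lo=0, hi=9, mid=4, arr[mid]=10 -> 10 > 7, search left half
lo=0, hi=3, mid=1, arr[mid]=4 -> 4 < 7, search right half
lo=2, hi=3, mid=2, arr[mid]=7 -> Found target at index 2!

Binary search finds 7 at index 2 after 3 comparisons. The search repeatedly halves the search space by comparing with the middle element.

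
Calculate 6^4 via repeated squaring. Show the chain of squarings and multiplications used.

Computing 6^4 by squaring (build up from 6^1; each line after the first costs one multiplication):

6^1 = 6
6^2 = (6^1)^2 = 6^2 = 36
6^4 = (6^2)^2 = 36^2 = 1296

Result: 1296
Multiplications needed: 2 (2 lines after 6^1)

6^4 = 1296. Using exponentiation by squaring, this requires 2 multiplications. The key idea: if the exponent is even, square the half-power; if odd, multiply by the base once.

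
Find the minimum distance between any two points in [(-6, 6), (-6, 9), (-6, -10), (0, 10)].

Computing all pairwise distances among 4 points:

d((-6, 6), (-6, 9)) = 3.0 <-- minimum
d((-6, 6), (-6, -10)) = 16.0
d((-6, 6), (0, 10)) = 7.2111
d((-6, 9), (-6, -10)) = 19.0
d((-6, 9), (0, 10)) = 6.0828
d((-6, -10), (0, 10)) = 20.8806

Closest pair: (-6, 6) and (-6, 9) with distance 3.0

The closest pair is (-6, 6) and (-6, 9) with Euclidean distance 3.0. For 4 points, brute-force pairwise comparison is shown above. For large n, the divide-and-conquer algorithm (sort by x, recurse on halves, check the dividing strip) achieves O(n log n).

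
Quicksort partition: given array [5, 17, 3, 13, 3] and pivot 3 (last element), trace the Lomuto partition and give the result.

Lomuto partition with pivot = 3:

Initial array: [5, 17, 3, 13, 3]

arr[0]=5 > 3: no swap
arr[1]=17 > 3: no swap
arr[2]=3 <= 3: swap with position 0, array becomes [3, 17, 5, 13, 3]
arr[3]=13 > 3: no swap

Place pivot at position 1: [3, 3, 5, 13, 17]
Pivot position: 1

After partitioning with pivot 3, the array becomes [3, 3, 5, 13, 17]. The pivot is placed at index 1. All elements to the left of the pivot are <= 3, and all elements to the right are > 3.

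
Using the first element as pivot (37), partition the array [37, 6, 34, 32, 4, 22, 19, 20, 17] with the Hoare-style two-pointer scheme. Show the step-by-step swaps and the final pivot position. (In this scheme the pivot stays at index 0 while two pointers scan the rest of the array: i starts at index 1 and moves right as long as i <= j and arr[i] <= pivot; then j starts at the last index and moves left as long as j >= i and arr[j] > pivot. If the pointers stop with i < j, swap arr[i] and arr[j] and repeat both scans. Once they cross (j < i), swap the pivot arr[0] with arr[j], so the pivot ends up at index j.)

Hoare-style two-pointer partition with pivot = 37:

Initial array: [37, 6, 34, 32, 4, 22, 19, 20, 17]

Pointers start at i = 1, j = 8.
i ends at 9, j ends at 8: the pointers have crossed (j < i), so scanning stops.

Swap pivot arr[0] with arr[8] to place pivot at position 8: [17, 6, 34, 32, 4, 22, 19, 20, 37]
Pivot position: 8

After partitioning with pivot 37, the array becomes [17, 6, 34, 32, 4, 22, 19, 20, 37]. The pivot is placed at index 8. All elements to the left of the pivot are <= 37, and all elements to the right are > 37.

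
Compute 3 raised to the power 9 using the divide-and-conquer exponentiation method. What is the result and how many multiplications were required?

Computing 3^9 by squaring (build up from 3^1; each line after the first costs one multiplication):

3^1 = 3
3^2 = (3^1)^2 = 3^2 = 9
3^4 = (3^2)^2 = 9^2 = 81
3^8 = (3^4)^2 = 81^2 = 6561
3^9 = 3 * 3^8 = 3 * 6561 = 19683

Result: 19683
Multiplications needed: 4 (4 lines after 3^1)

3^9 = 19683. Using exponentiation by squaring, this requires 4 multiplications. The key idea: if the exponent is even, square the half-power; if odd, multiply by the base once.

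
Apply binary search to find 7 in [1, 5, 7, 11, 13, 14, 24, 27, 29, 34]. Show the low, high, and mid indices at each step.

Binary search for 7 in [1, 5, 7, 11, 13, 14, 24, 27, 29, 34]:

lo=0, hi=9, mid=4, arr[mid]=13 -> 13 > 7, search left half
lo=0, hi=3, mid=1, arr[mid]=5 -> 5 < 7, search right half
lo=2, hi=3, mid=2, arr[mid]=7 -> Found target at index 2!

Binary search finds 7 at index 2 after 3 comparisons. The search repeatedly halves the search space by comparing with the middle element.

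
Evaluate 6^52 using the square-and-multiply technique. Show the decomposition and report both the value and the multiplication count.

Computing 6^52 by squaring (build up from 6^1; each line after the first costs one multiplication):

6^1 = 6
6^2 = (6^1)^2 = 6^2 = 36
6^3 = 6 * 6^2 = 6 * 36 = 216
6^6 = (6^3)^2 = 216^2 = 46656
6^12 = (6^6)^2 = 46656^2 = 2176782336
6^13 = 6 * 6^12 = 6 * 2176782336 = 13060694016
6^26 = (6^13)^2 = 13060694016^2 = 170581728179578208256
6^52 = (6^26)^2 = 170581728179578208256^2 = 29098125988731506183153025616435306561536

Result: 29098125988731506183153025616435306561536
Multiplications needed: 7 (7 lines after 6^1)

6^52 = 29098125988731506183153025616435306561536. Using exponentiation by squaring, this requires 7 multiplications. The key idea: if the exponent is even, square the half-power; if odd, multiply by the base once.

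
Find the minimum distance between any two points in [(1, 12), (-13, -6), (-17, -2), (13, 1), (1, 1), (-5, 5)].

Computing all pairwise distances among 6 points:

d((1, 12), (-13, -6)) = 22.8035
d((1, 12), (-17, -2)) = 22.8035
d((1, 12), (13, 1)) = 16.2788
d((1, 12), (1, 1)) = 11.0
d((1, 12), (-5, 5)) = 9.2195
d((-13, -6), (-17, -2)) = 5.6569 <-- minimum
d((-13, -6), (13, 1)) = 26.9258
d((-13, -6), (1, 1)) = 15.6525
d((-13, -6), (-5, 5)) = 13.6015
d((-17, -2), (13, 1)) = 30.1496
d((-17, -2), (1, 1)) = 18.2483
d((-17, -2), (-5, 5)) = 13.8924
d((13, 1), (1, 1)) = 12.0
d((13, 1), (-5, 5)) = 18.4391
d((1, 1), (-5, 5)) = 7.2111

Closest pair: (-13, -6) and (-17, -2) with distance 5.6569

The closest pair is (-13, -6) and (-17, -2) with Euclidean distance 5.6569. For 6 points, brute-force pairwise comparison is shown above. For large n, the divide-and-conquer algorithm (sort by x, recurse on halves, check the dividing strip) achieves O(n log n).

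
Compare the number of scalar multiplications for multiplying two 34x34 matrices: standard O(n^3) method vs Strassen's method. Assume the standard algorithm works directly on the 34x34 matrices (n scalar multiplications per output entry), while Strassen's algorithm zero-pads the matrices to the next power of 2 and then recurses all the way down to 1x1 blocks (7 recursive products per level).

Matrix multiplication for 34x34 matrices:

Strassen's algorithm requires power-of-2 dimensions. Pad 34x34 to 64x64 (next power of 2).

Standard algorithm: 34^3 = 39304 multiplications
Strassen's algorithm: 7^(log2(64)) = 7^6 = 117649 multiplications
Difference: 39304 - 117649 = -78345 (Strassen uses MORE here due to padding overhead — for small or just-over-power-of-2 n, padding can outweigh the per-level savings)

Standard: 39304 multiplications (34^3). Strassen: 117649 multiplications (7^6, after padding to 64x64). Strassen reduces 8 recursive multiplications to 7 at each level.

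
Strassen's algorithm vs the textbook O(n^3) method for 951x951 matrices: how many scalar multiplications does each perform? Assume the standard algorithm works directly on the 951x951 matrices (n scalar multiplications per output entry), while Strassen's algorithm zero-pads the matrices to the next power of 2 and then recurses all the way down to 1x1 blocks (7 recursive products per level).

Matrix multiplication for 951x951 matrices:

Strassen's algorithm requires power-of-2 dimensions. Pad 951x951 to 1024x1024 (next power of 2).

Standard algorithm: 951^3 = 860085351 multiplications
Strassen's algorithm: 7^(log2(1024)) = 7^10 = 282475249 multiplications
Savings: 860085351 - 282475249 = 577610102 multiplications

Standard: 860085351 multiplications (951^3). Strassen: 282475249 multiplications (7^10, after padding to 1024x1024). Strassen reduces 8 recursive multiplications to 7 at each level.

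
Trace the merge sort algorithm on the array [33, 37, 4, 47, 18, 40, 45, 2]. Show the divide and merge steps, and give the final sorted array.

Merge sort trace:

Split: [33, 37, 4, 47, 18, 40, 45, 2] -> [33, 37, 4, 47] and [18, 40, 45, 2]
  Split: [33, 37, 4, 47] -> [33, 37] and [4, 47]
    Split: [33, 37] -> [33] and [37]
    Merge: [33] + [37] -> [33, 37]
    Split: [4, 47] -> [4] and [47]
    Merge: [4] + [47] -> [4, 47]
  Merge: [33, 37] + [4, 47] -> [4, 33, 37, 47]
  Split: [18, 40, 45, 2] -> [18, 40] and [45, 2]
    Split: [18, 40] -> [18] and [40]
    Merge: [18] + [40] -> [18, 40]
    Split: [45, 2] -> [45] and [2]
    Merge: [45] + [2] -> [2, 45]
  Merge: [18, 40] + [2, 45] -> [2, 18, 40, 45]
Merge: [4, 33, 37, 47] + [2, 18, 40, 45] -> [2, 4, 18, 33, 37, 40, 45, 47]

Final sorted array: [2, 4, 18, 33, 37, 40, 45, 47]

The merge sort proceeds by recursively splitting the array and merging sorted halves.
After all merges, the sorted array is [2, 4, 18, 33, 37, 40, 45, 47].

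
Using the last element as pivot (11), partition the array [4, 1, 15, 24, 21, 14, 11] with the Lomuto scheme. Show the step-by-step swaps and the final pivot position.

Lomuto partition with pivot = 11:

Initial array: [4, 1, 15, 24, 21, 14, 11]

arr[0]=4 <= 11: swap with position 0, array becomes [4, 1, 15, 24, 21, 14, 11]
arr[1]=1 <= 11: swap with position 1, array becomes [4, 1, 15, 24, 21, 14, 11]
arr[2]=15 > 11: no swap
arr[3]=24 > 11: no swap
arr[4]=21 > 11: no swap
arr[5]=14 > 11: no swap

Place pivot at position 2: [4, 1, 11, 24, 21, 14, 15]
Pivot position: 2

After partitioning with pivot 11, the array becomes [4, 1, 11, 24, 21, 14, 15]. The pivot is placed at index 2. All elements to the left of the pivot are <= 11, and all elements to the right are > 11.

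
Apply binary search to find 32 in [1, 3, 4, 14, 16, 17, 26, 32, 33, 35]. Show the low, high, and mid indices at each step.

Binary search for 32 in [1, 3, 4, 14, 16, 17, 26, 32, 33, 35]:

lo=0, hi=9, mid=4, arr[mid]=16 -> 16 < 32, search right half
lo=5, hi=9, mid=7, arr[mid]=32 -> Found target at index 7!

Binary search finds 32 at index 7 after 2 comparisons. The search repeatedly halves the search space by comparing with the middle element.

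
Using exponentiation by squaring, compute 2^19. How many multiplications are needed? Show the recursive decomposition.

Computing 2^19 by squaring (build up from 2^1; each line after the first costs one multiplication):

2^1 = 2
2^2 = (2^1)^2 = 2^2 = 4
2^4 = (2^2)^2 = 4^2 = 16
2^8 = (2^4)^2 = 16^2 = 256
2^9 = 2 * 2^8 = 2 * 256 = 512
2^18 = (2^9)^2 = 512^2 = 262144
2^19 = 2 * 2^18 = 2 * 262144 = 524288

Result: 524288
Multiplications needed: 6 (6 lines after 2^1)

2^19 = 524288. Using exponentiation by squaring, this requires 6 multiplications. The key idea: if the exponent is even, square the half-power; if odd, multiply by the base once.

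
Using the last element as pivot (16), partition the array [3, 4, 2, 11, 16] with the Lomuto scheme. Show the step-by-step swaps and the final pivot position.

Lomuto partition with pivot = 16:

Initial array: [3, 4, 2, 11, 16]

arr[0]=3 <= 16: swap with position 0, array becomes [3, 4, 2, 11, 16]
arr[1]=4 <= 16: swap with position 1, array becomes [3, 4, 2, 11, 16]
arr[2]=2 <= 16: swap with position 2, array becomes [3, 4, 2, 11, 16]
arr[3]=11 <= 16: swap with position 3, array becomes [3, 4, 2, 11, 16]

Place pivot at position 4: [3, 4, 2, 11, 16]
Pivot position: 4

After partitioning with pivot 16, the array becomes [3, 4, 2, 11, 16]. The pivot is placed at index 4. All elements to the left of the pivot are <= 16, and all elements to the right are > 16.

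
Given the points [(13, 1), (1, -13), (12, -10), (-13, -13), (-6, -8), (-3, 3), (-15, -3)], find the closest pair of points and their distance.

Computing all pairwise distances among 7 points:

d((13, 1), (1, -13)) = 18.4391
d((13, 1), (12, -10)) = 11.0454
d((13, 1), (-13, -13)) = 29.5296
d((13, 1), (-6, -8)) = 21.0238
d((13, 1), (-3, 3)) = 16.1245
d((13, 1), (-15, -3)) = 28.2843
d((1, -13), (12, -10)) = 11.4018
d((1, -13), (-13, -13)) = 14.0
d((1, -13), (-6, -8)) = 8.6023 <-- minimum
d((1, -13), (-3, 3)) = 16.4924
d((1, -13), (-15, -3)) = 18.868
d((12, -10), (-13, -13)) = 25.1794
d((12, -10), (-6, -8)) = 18.1108
d((12, -10), (-3, 3)) = 19.8494
d((12, -10), (-15, -3)) = 27.8927
d((-13, -13), (-6, -8)) = 8.6023 <-- minimum
d((-13, -13), (-3, 3)) = 18.868
d((-13, -13), (-15, -3)) = 10.198
d((-6, -8), (-3, 3)) = 11.4018
d((-6, -8), (-15, -3)) = 10.2956
d((-3, 3), (-15, -3)) = 13.4164

Minimum distance: 8.6023 (tie among 2 pairs: (1, -13) and (-6, -8); (-13, -13) and (-6, -8))

The minimum Euclidean distance is 8.6023. There is a tie: 2 pairs achieve this minimum — (1, -13) and (-6, -8); (-13, -13) and (-6, -8). Any of these is a valid closest pair. For 7 points, brute-force pairwise comparison is shown above. For large n, the divide-and-conquer algorithm (sort by x, recurse on halves, check the dividing strip) achieves O(n log n).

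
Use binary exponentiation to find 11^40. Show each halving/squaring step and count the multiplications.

Computing 11^40 by squaring (build up from 11^1; each line after the first costs one multiplication):

11^1 = 11
11^2 = (11^1)^2 = 11^2 = 121
11^4 = (11^2)^2 = 121^2 = 14641
11^5 = 11 * 11^4 = 11 * 14641 = 161051
11^10 = (11^5)^2 = 161051^2 = 25937424601
11^20 = (11^10)^2 = 25937424601^2 = 672749994932560009201
11^40 = (11^20)^2 = 672749994932560009201^2 = 452592555681759518058893560348969204658401

Result: 452592555681759518058893560348969204658401
Multiplications needed: 6 (6 lines after 11^1)

11^40 = 452592555681759518058893560348969204658401. Using exponentiation by squaring, this requires 6 multiplications. The key idea: if the exponent is even, square the half-power; if odd, multiply by the base once.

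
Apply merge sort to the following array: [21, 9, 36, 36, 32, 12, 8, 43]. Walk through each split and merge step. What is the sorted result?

Merge sort trace:

Split: [21, 9, 36, 36, 32, 12, 8, 43] -> [21, 9, 36, 36] and [32, 12, 8, 43]
  Split: [21, 9, 36, 36] -> [21, 9] and [36, 36]
    Split: [21, 9] -> [21] and [9]
    Merge: [21] + [9] -> [9, 21]
    Split: [36, 36] -> [36] and [36]
    Merge: [36] + [36] -> [36, 36]
  Merge: [9, 21] + [36, 36] -> [9, 21, 36, 36]
  Split: [32, 12, 8, 43] -> [32, 12] and [8, 43]
    Split: [32, 12] -> [32] and [12]
    Merge: [32] + [12] -> [12, 32]
    Split: [8, 43] -> [8] and [43]
    Merge: [8] + [43] -> [8, 43]
  Merge: [12, 32] + [8, 43] -> [8, 12, 32, 43]
Merge: [9, 21, 36, 36] + [8, 12, 32, 43] -> [8, 9, 12, 21, 32, 36, 36, 43]

Final sorted array: [8, 9, 12, 21, 32, 36, 36, 43]

The merge sort proceeds by recursively splitting the array and merging sorted halves.
After all merges, the sorted array is [8, 9, 12, 21, 32, 36, 36, 43].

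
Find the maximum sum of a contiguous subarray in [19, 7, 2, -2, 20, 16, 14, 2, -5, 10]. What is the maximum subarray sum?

Using Kadane's algorithm on [19, 7, 2, -2, 20, 16, 14, 2, -5, 10]:

Scanning through the array:
Position 1 (value 7): max_ending_here = 26, max_so_far = 26
Position 2 (value 2): max_ending_here = 28, max_so_far = 28
Position 3 (value -2): max_ending_here = 26, max_so_far = 28
Position 4 (value 20): max_ending_here = 46, max_so_far = 46
Position 5 (value 16): max_ending_here = 62, max_so_far = 62
Position 6 (value 14): max_ending_here = 76, max_so_far = 76
Position 7 (value 2): max_ending_here = 78, max_so_far = 78
Position 8 (value -5): max_ending_here = 73, max_so_far = 78
Position 9 (value 10): max_ending_here = 83, max_so_far = 83

Maximum subarray: [19, 7, 2, -2, 20, 16, 14, 2, -5, 10]
Maximum sum: 83

The maximum subarray is [19, 7, 2, -2, 20, 16, 14, 2, -5, 10] with sum 83. This subarray runs from index 0 to index 9.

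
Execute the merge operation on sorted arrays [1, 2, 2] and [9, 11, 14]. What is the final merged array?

Merging process:

Compare 1 vs 9: take 1 from left. Merged: [1]
Compare 2 vs 9: take 2 from left. Merged: [1, 2]
Compare 2 vs 9: take 2 from left. Merged: [1, 2, 2]
Append remaining from right: [9, 11, 14]. Merged: [1, 2, 2, 9, 11, 14]

Final merged array: [1, 2, 2, 9, 11, 14]
Total comparisons: 3

The merged array is [1, 2, 2, 9, 11, 14], requiring 3 comparisons. The merge step runs in O(n) time where n is the total number of elements.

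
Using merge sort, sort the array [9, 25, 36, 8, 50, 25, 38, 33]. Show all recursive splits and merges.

Merge sort trace:

Split: [9, 25, 36, 8, 50, 25, 38, 33] -> [9, 25, 36, 8] and [50, 25, 38, 33]
  Split: [9, 25, 36, 8] -> [9, 25] and [36, 8]
    Split: [9, 25] -> [9] and [25]
    Merge: [9] + [25] -> [9, 25]
    Split: [36, 8] -> [36] and [8]
    Merge: [36] + [8] -> [8, 36]
  Merge: [9, 25] + [8, 36] -> [8, 9, 25, 36]
  Split: [50, 25, 38, 33] -> [50, 25] and [38, 33]
    Split: [50, 25] -> [50] and [25]
    Merge: [50] + [25] -> [25, 50]
    Split: [38, 33] -> [38] and [33]
    Merge: [38] + [33] -> [33, 38]
  Merge: [25, 50] + [33, 38] -> [25, 33, 38, 50]
Merge: [8, 9, 25, 36] + [25, 33, 38, 50] -> [8, 9, 25, 25, 33, 36, 38, 50]

Final sorted array: [8, 9, 25, 25, 33, 36, 38, 50]

The merge sort proceeds by recursively splitting the array and merging sorted halves.
After all merges, the sorted array is [8, 9, 25, 25, 33, 36, 38, 50].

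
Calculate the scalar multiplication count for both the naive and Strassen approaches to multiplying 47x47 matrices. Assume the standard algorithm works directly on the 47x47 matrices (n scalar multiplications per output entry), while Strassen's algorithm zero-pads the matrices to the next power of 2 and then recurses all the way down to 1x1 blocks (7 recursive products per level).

Matrix multiplication for 47x47 matrices:

Strassen's algorithm requires power-of-2 dimensions. Pad 47x47 to 64x64 (next power of 2).

Standard algorithm: 47^3 = 103823 multiplications
Strassen's algorithm: 7^(log2(64)) = 7^6 = 117649 multiplications
Difference: 103823 - 117649 = -13826 (Strassen uses MORE here due to padding overhead — for small or just-over-power-of-2 n, padding can outweigh the per-level savings)

Standard: 103823 multiplications (47^3). Strassen: 117649 multiplications (7^6, after padding to 64x64). Strassen reduces 8 recursive multiplications to 7 at each level.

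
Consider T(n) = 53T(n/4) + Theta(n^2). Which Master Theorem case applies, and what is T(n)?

Master Theorem for T(n) = 53T(n/4) + O(n^2):

a = 53, b = 4, c = 2
log_b(a) = log_4(53) = 2.8640

Case 1: c = 2 < log_4(53) = 2.8640
T(n) = O(n^(log_4 53))

For T(n) = 53T(n/4) + O(n^2): log_4(53) = 2.8640. This is Case 1 of the Master Theorem (c < log_b(a), work dominated by leaves), giving O(n^(log_4 53)).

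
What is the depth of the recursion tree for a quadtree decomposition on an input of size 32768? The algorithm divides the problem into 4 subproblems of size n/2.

For divide and conquer with division factor 2:

Problem sizes at each level:
Level 0: 32768
Level 1: 16384
Level 2: 8192
Level 3: 4096
Level 4: 2048
Level 5: 1024
Level 6: 512
Level 7: 256
Level 8: 128
Level 9: 64
Level 10: 32
Level 11: 16
Level 12: 8
Level 13: 4
Level 14: 2
Level 15: 1

The root is level 0 and the size-1 base case is level 15 (the tree spans levels 0 through 15, i.e. 16 levels counting the root), so the depth is the number of divisions: log_2(32768) = 15

The recursion tree depth is log_2(32768) = 15. At each level, the problem size is divided by 2, so it takes 15 divisions to reduce to a base case of size 1. The algorithm makes 4 recursive calls at each level.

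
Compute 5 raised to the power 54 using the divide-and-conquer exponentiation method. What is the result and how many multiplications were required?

Computing 5^54 by squaring (build up from 5^1; each line after the first costs one multiplication):

5^1 = 5
5^2 = (5^1)^2 = 5^2 = 25
5^3 = 5 * 5^2 = 5 * 25 = 125
5^6 = (5^3)^2 = 125^2 = 15625
5^12 = (5^6)^2 = 15625^2 = 244140625
5^13 = 5 * 5^12 = 5 * 244140625 = 1220703125
5^26 = (5^13)^2 = 1220703125^2 = 1490116119384765625
5^27 = 5 * 5^26 = 5 * 1490116119384765625 = 7450580596923828125
5^54 = (5^27)^2 = 7450580596923828125^2 = 55511151231257827021181583404541015625

Result: 55511151231257827021181583404541015625
Multiplications needed: 8 (8 lines after 5^1)

5^54 = 55511151231257827021181583404541015625. Using exponentiation by squaring, this requires 8 multiplications. The key idea: if the exponent is even, square the half-power; if odd, multiply by the base once.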